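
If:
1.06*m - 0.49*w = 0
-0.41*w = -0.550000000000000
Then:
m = 0.62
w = 1.34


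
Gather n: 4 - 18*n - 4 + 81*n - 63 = 63*n - 63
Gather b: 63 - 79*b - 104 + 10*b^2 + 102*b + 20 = 10*b^2 + 23*b - 21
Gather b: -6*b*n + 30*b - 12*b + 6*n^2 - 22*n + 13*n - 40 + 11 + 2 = b*(18 - 6*n) + 6*n^2 - 9*n - 27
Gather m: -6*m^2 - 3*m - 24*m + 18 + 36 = -6*m^2 - 27*m + 54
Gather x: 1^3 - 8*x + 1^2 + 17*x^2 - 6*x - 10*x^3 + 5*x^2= -10*x^3 + 22*x^2 - 14*x + 2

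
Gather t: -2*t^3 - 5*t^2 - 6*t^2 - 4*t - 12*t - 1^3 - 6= -2*t^3 - 11*t^2 - 16*t - 7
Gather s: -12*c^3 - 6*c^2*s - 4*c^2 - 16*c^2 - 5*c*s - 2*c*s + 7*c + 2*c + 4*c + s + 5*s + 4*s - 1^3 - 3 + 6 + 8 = -12*c^3 - 20*c^2 + 13*c + s*(-6*c^2 - 7*c + 10) + 10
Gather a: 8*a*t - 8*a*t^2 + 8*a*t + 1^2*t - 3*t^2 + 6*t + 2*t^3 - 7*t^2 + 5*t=a*(-8*t^2 + 16*t) + 2*t^3 - 10*t^2 + 12*t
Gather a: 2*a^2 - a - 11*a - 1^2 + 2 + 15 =2*a^2 - 12*a + 16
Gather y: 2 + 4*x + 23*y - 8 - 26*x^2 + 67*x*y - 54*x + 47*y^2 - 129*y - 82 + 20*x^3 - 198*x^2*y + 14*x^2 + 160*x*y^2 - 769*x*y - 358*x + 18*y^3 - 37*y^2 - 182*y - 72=20*x^3 - 12*x^2 - 408*x + 18*y^3 + y^2*(160*x + 10) + y*(-198*x^2 - 702*x - 288) - 160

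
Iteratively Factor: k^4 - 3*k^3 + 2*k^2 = (k - 1)*(k^3 - 2*k^2) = k*(k - 1)*(k^2 - 2*k) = k*(k - 2)*(k - 1)*(k)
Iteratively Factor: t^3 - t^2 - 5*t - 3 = (t + 1)*(t^2 - 2*t - 3) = (t - 3)*(t + 1)*(t + 1)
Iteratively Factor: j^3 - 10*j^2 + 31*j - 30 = (j - 2)*(j^2 - 8*j + 15) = (j - 3)*(j - 2)*(j - 5)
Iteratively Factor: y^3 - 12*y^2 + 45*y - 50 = (y - 2)*(y^2 - 10*y + 25) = (y - 5)*(y - 2)*(y - 5)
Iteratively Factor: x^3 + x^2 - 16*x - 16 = (x - 4)*(x^2 + 5*x + 4) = (x - 4)*(x + 1)*(x + 4)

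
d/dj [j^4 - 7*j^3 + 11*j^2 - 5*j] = 4*j^3 - 21*j^2 + 22*j - 5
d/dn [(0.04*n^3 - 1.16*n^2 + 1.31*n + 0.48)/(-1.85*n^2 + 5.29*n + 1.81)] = (-0.074*n^4 + 0.4232*n^3 - 3.4957*n^2 - 2.4232*n - 0.1681)/(3.4225*n^4 - 19.573*n^3 + 21.2871*n^2 + 19.1498*n + 3.2761)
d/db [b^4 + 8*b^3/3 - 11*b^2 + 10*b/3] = 4*b^3 + 8*b^2 - 22*b + 10/3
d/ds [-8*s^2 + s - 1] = 1 - 16*s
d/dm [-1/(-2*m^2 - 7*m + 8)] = (-4*m - 7)/(2*m^2 + 7*m - 8)^2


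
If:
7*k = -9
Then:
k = -9/7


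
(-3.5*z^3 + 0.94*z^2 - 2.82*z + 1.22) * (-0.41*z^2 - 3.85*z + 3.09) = 1.435*z^5 + 13.0896*z^4 - 13.2778*z^3 + 13.2614*z^2 - 13.4108*z + 3.7698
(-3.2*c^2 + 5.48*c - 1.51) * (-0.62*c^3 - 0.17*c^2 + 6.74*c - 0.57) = 1.984*c^5 - 2.8536*c^4 - 21.5634*c^3 + 39.0159*c^2 - 13.301*c + 0.8607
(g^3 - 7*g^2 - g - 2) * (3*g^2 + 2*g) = 3*g^5 - 19*g^4 - 17*g^3 - 8*g^2 - 4*g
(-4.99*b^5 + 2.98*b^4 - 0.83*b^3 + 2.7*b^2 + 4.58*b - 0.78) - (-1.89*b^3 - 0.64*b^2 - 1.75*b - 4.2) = -4.99*b^5 + 2.98*b^4 + 1.06*b^3 + 3.34*b^2 + 6.33*b + 3.42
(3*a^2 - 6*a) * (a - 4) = 3*a^3 - 18*a^2 + 24*a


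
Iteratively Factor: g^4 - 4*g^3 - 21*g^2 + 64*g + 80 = (g - 4)*(g^3 - 21*g - 20) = (g - 4)*(g + 4)*(g^2 - 4*g - 5) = (g - 4)*(g + 1)*(g + 4)*(g - 5)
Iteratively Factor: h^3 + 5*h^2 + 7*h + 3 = (h + 3)*(h^2 + 2*h + 1) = (h + 1)*(h + 3)*(h + 1)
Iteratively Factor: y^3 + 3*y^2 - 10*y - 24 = (y - 3)*(y^2 + 6*y + 8) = (y - 3)*(y + 2)*(y + 4)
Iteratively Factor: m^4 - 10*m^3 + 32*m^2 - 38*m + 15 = (m - 3)*(m^3 - 7*m^2 + 11*m - 5) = (m - 5)*(m - 3)*(m^2 - 2*m + 1) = (m - 5)*(m - 3)*(m - 1)*(m - 1)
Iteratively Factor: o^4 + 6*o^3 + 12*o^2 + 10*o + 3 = (o + 1)*(o^3 + 5*o^2 + 7*o + 3) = (o + 1)^2*(o^2 + 4*o + 3) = (o + 1)^2*(o + 3)*(o + 1)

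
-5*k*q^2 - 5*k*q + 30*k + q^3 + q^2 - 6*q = (-5*k + q)*(q - 2)*(q + 3)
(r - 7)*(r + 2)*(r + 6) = r^3 + r^2 - 44*r - 84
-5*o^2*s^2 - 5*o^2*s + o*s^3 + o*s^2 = s*(-5*o + s)*(o*s + o)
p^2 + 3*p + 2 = (p + 1)*(p + 2)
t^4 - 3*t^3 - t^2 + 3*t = t*(t - 3)*(t - 1)*(t + 1)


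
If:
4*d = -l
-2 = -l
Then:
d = -1/2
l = 2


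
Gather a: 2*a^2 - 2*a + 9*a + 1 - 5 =2*a^2 + 7*a - 4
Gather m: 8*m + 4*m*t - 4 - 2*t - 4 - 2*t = m*(4*t + 8) - 4*t - 8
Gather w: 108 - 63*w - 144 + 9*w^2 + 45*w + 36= 9*w^2 - 18*w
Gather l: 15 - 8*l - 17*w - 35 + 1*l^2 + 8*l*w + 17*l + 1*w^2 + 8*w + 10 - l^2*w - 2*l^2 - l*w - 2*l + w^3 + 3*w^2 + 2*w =l^2*(-w - 1) + l*(7*w + 7) + w^3 + 4*w^2 - 7*w - 10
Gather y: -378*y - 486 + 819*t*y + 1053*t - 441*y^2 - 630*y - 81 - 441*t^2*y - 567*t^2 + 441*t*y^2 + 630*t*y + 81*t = -567*t^2 + 1134*t + y^2*(441*t - 441) + y*(-441*t^2 + 1449*t - 1008) - 567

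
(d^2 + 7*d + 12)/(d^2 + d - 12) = (d + 3)/(d - 3)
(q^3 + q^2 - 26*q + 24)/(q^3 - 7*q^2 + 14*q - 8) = (q + 6)/(q - 2)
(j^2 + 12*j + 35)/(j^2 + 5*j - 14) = (j + 5)/(j - 2)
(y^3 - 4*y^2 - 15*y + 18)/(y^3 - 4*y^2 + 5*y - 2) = (y^2 - 3*y - 18)/(y^2 - 3*y + 2)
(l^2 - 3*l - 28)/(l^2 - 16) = (l - 7)/(l - 4)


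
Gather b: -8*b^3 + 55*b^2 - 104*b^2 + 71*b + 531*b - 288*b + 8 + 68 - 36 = -8*b^3 - 49*b^2 + 314*b + 40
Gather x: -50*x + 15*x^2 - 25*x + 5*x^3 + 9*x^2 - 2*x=5*x^3 + 24*x^2 - 77*x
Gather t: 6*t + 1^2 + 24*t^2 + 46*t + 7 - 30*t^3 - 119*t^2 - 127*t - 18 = -30*t^3 - 95*t^2 - 75*t - 10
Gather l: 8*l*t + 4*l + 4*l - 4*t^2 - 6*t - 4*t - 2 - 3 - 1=l*(8*t + 8) - 4*t^2 - 10*t - 6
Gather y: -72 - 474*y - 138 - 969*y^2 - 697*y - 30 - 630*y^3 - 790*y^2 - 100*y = -630*y^3 - 1759*y^2 - 1271*y - 240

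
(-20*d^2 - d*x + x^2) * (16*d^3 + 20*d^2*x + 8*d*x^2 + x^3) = -320*d^5 - 416*d^4*x - 164*d^3*x^2 - 8*d^2*x^3 + 7*d*x^4 + x^5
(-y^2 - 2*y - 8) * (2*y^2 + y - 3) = -2*y^4 - 5*y^3 - 15*y^2 - 2*y + 24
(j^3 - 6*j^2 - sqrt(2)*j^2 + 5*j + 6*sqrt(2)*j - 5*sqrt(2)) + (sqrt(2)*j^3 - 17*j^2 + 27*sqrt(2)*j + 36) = j^3 + sqrt(2)*j^3 - 23*j^2 - sqrt(2)*j^2 + 5*j + 33*sqrt(2)*j - 5*sqrt(2) + 36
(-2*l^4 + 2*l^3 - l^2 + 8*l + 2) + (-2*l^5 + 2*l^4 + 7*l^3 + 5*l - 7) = -2*l^5 + 9*l^3 - l^2 + 13*l - 5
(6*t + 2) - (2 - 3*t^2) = 3*t^2 + 6*t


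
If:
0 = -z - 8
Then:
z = -8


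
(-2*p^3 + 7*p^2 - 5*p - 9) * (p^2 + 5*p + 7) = -2*p^5 - 3*p^4 + 16*p^3 + 15*p^2 - 80*p - 63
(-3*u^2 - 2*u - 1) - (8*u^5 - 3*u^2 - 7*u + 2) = -8*u^5 + 5*u - 3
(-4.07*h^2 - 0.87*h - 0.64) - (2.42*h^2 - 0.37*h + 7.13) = -6.49*h^2 - 0.5*h - 7.77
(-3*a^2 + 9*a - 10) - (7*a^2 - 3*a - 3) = -10*a^2 + 12*a - 7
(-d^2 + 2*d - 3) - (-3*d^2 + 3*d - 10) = 2*d^2 - d + 7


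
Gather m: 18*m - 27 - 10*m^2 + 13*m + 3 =-10*m^2 + 31*m - 24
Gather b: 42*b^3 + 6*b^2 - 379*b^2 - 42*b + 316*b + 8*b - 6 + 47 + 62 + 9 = 42*b^3 - 373*b^2 + 282*b + 112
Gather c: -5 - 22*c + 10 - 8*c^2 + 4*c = -8*c^2 - 18*c + 5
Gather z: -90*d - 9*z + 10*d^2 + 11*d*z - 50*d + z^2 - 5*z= 10*d^2 - 140*d + z^2 + z*(11*d - 14)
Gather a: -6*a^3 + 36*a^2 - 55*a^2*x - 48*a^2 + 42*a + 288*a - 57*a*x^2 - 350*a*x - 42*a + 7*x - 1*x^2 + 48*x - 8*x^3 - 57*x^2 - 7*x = -6*a^3 + a^2*(-55*x - 12) + a*(-57*x^2 - 350*x + 288) - 8*x^3 - 58*x^2 + 48*x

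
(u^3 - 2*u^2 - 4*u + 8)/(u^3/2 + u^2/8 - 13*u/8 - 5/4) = 8*(u^2 - 4)/(4*u^2 + 9*u + 5)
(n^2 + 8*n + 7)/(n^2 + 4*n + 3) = (n + 7)/(n + 3)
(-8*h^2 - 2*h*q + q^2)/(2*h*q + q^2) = (-4*h + q)/q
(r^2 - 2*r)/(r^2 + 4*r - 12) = r/(r + 6)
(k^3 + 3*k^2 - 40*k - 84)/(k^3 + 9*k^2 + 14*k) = (k - 6)/k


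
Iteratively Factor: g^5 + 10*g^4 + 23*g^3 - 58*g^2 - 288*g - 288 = (g + 4)*(g^4 + 6*g^3 - g^2 - 54*g - 72) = (g + 3)*(g + 4)*(g^3 + 3*g^2 - 10*g - 24) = (g - 3)*(g + 3)*(g + 4)*(g^2 + 6*g + 8) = (g - 3)*(g + 3)*(g + 4)^2*(g + 2)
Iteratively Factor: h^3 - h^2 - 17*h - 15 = (h + 1)*(h^2 - 2*h - 15) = (h + 1)*(h + 3)*(h - 5)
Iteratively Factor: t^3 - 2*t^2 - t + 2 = (t - 2)*(t^2 - 1) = (t - 2)*(t + 1)*(t - 1)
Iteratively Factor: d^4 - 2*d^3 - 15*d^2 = (d - 5)*(d^3 + 3*d^2) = d*(d - 5)*(d^2 + 3*d) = d*(d - 5)*(d + 3)*(d)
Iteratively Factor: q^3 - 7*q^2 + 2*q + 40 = (q + 2)*(q^2 - 9*q + 20) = (q - 5)*(q + 2)*(q - 4)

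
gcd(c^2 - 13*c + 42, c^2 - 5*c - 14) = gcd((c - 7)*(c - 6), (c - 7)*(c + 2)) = c - 7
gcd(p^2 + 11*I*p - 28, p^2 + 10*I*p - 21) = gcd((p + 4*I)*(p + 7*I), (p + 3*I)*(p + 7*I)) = p + 7*I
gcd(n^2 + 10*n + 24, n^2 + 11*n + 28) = n + 4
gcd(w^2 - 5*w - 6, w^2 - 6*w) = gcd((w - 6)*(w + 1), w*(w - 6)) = w - 6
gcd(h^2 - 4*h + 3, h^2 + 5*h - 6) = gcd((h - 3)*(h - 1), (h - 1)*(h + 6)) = h - 1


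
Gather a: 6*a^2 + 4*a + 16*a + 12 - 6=6*a^2 + 20*a + 6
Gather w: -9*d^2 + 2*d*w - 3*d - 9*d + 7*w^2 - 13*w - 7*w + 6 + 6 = -9*d^2 - 12*d + 7*w^2 + w*(2*d - 20) + 12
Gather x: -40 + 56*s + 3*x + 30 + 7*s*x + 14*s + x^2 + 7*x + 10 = 70*s + x^2 + x*(7*s + 10)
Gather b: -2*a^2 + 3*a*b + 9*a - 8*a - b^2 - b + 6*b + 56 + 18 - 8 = -2*a^2 + a - b^2 + b*(3*a + 5) + 66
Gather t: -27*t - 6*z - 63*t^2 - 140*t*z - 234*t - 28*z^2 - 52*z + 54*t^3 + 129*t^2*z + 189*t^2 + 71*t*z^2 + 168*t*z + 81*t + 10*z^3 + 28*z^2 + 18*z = 54*t^3 + t^2*(129*z + 126) + t*(71*z^2 + 28*z - 180) + 10*z^3 - 40*z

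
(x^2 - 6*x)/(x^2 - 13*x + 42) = x/(x - 7)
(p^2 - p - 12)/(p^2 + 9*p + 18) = (p - 4)/(p + 6)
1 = 1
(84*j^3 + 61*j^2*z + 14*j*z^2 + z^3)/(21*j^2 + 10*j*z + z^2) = 4*j + z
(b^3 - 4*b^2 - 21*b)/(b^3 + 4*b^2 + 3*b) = (b - 7)/(b + 1)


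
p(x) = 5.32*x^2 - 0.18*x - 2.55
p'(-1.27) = -13.69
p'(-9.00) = -95.94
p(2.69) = 35.46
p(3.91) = 78.08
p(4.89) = 123.78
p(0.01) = -2.55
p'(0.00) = -0.18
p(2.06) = 19.66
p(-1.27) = 6.26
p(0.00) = -2.55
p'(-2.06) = -22.10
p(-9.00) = 429.99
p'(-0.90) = -9.76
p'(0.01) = -0.07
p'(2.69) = 28.44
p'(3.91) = 41.42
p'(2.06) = 21.74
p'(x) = 10.64*x - 0.18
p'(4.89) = 51.85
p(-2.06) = 20.40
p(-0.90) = 1.92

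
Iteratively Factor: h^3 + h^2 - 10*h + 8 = (h - 1)*(h^2 + 2*h - 8) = (h - 2)*(h - 1)*(h + 4)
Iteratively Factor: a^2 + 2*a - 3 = (a + 3)*(a - 1)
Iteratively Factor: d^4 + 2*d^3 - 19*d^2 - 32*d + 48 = (d + 4)*(d^3 - 2*d^2 - 11*d + 12) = (d + 3)*(d + 4)*(d^2 - 5*d + 4) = (d - 1)*(d + 3)*(d + 4)*(d - 4)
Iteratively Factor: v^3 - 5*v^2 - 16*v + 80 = (v - 5)*(v^2 - 16) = (v - 5)*(v + 4)*(v - 4)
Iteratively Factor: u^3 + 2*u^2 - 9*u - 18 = (u + 3)*(u^2 - u - 6) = (u + 2)*(u + 3)*(u - 3)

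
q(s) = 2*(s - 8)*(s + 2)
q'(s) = 4*s - 12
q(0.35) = -35.96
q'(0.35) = -10.60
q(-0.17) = -29.90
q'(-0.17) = -12.68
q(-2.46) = 9.62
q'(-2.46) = -21.84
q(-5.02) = 78.64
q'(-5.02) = -32.08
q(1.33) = -44.42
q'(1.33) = -6.68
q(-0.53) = -25.08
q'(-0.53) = -14.12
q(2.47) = -49.44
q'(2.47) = -2.12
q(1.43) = -45.07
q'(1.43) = -6.28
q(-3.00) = 22.00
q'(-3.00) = -24.00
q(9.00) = 22.00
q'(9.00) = 24.00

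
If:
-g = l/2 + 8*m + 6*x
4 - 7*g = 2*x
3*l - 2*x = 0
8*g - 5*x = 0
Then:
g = 20/51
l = 64/153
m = -167/306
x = 32/51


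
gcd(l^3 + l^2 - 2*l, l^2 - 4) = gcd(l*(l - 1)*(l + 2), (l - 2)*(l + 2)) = l + 2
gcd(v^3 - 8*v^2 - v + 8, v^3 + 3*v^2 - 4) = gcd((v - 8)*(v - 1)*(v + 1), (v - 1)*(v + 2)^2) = v - 1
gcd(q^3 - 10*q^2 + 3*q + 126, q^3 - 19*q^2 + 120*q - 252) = q^2 - 13*q + 42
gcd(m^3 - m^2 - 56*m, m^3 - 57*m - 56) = m^2 - m - 56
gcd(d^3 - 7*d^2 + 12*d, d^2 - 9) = d - 3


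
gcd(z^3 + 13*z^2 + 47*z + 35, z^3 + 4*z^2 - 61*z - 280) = z^2 + 12*z + 35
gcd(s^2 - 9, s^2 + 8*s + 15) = s + 3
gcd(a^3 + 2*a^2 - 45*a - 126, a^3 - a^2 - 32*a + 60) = a + 6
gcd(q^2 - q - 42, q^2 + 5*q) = 1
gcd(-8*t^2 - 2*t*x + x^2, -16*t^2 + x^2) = -4*t + x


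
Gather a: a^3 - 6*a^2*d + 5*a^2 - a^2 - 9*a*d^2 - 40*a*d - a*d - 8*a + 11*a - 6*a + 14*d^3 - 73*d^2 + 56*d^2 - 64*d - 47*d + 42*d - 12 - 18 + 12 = a^3 + a^2*(4 - 6*d) + a*(-9*d^2 - 41*d - 3) + 14*d^3 - 17*d^2 - 69*d - 18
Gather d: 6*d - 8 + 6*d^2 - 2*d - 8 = 6*d^2 + 4*d - 16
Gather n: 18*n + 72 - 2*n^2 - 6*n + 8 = -2*n^2 + 12*n + 80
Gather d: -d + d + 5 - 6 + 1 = 0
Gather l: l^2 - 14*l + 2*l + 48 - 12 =l^2 - 12*l + 36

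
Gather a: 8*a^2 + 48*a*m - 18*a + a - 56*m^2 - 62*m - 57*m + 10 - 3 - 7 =8*a^2 + a*(48*m - 17) - 56*m^2 - 119*m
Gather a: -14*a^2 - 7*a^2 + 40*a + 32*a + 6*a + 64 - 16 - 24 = -21*a^2 + 78*a + 24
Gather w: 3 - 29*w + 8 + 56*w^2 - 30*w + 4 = 56*w^2 - 59*w + 15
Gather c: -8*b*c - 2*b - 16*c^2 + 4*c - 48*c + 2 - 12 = -2*b - 16*c^2 + c*(-8*b - 44) - 10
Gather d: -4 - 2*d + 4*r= -2*d + 4*r - 4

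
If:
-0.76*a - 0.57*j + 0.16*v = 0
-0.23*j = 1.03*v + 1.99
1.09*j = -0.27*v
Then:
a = -0.81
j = 0.51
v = -2.05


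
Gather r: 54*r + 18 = 54*r + 18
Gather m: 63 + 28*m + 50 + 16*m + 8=44*m + 121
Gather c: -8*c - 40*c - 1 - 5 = -48*c - 6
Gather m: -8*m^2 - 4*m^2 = -12*m^2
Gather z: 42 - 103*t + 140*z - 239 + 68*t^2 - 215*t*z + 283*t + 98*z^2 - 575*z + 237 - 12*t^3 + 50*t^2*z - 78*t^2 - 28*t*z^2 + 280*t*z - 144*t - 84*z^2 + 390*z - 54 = -12*t^3 - 10*t^2 + 36*t + z^2*(14 - 28*t) + z*(50*t^2 + 65*t - 45) - 14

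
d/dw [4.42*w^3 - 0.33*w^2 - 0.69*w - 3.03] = 13.26*w^2 - 0.66*w - 0.69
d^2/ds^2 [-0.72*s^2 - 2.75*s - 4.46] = -1.44000000000000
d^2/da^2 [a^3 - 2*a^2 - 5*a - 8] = 6*a - 4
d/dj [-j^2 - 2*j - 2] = -2*j - 2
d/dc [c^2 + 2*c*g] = 2*c + 2*g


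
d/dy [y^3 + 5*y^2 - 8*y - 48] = 3*y^2 + 10*y - 8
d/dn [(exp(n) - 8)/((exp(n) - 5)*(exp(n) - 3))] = (-exp(2*n) + 16*exp(n) - 49)*exp(n)/(exp(4*n) - 16*exp(3*n) + 94*exp(2*n) - 240*exp(n) + 225)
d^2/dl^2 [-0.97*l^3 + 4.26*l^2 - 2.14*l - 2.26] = 8.52 - 5.82*l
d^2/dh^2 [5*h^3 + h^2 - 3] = 30*h + 2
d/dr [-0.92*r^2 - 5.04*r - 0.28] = -1.84*r - 5.04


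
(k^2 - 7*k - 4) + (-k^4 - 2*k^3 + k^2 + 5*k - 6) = -k^4 - 2*k^3 + 2*k^2 - 2*k - 10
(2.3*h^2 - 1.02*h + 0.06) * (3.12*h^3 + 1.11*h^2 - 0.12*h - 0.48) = 7.176*h^5 - 0.6294*h^4 - 1.221*h^3 - 0.915*h^2 + 0.4824*h - 0.0288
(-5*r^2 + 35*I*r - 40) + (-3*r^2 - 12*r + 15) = -8*r^2 - 12*r + 35*I*r - 25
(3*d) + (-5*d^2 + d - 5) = -5*d^2 + 4*d - 5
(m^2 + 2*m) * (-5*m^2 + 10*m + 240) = -5*m^4 + 260*m^2 + 480*m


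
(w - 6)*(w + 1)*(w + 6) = w^3 + w^2 - 36*w - 36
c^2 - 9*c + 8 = (c - 8)*(c - 1)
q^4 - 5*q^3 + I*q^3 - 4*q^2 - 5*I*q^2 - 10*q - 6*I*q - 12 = (q - 6)*(q + 1)*(q - I)*(q + 2*I)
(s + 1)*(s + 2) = s^2 + 3*s + 2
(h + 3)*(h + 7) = h^2 + 10*h + 21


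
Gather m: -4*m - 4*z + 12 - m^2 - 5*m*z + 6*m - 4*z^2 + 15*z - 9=-m^2 + m*(2 - 5*z) - 4*z^2 + 11*z + 3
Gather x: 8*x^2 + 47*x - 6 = 8*x^2 + 47*x - 6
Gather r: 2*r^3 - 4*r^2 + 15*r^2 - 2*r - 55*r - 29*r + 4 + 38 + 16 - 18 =2*r^3 + 11*r^2 - 86*r + 40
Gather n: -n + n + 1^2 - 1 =0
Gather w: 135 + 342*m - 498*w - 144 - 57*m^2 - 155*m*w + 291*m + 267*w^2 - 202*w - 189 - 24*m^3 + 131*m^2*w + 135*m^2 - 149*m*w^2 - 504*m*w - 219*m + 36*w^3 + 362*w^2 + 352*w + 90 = -24*m^3 + 78*m^2 + 414*m + 36*w^3 + w^2*(629 - 149*m) + w*(131*m^2 - 659*m - 348) - 108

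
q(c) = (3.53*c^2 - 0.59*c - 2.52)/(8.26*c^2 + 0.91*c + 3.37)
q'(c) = (-16.52*c - 0.91)*(3.53*c^2 - 0.59*c - 2.52)/(8.26*c^2 + 0.91*c + 3.37)^2 + (7.06*c - 0.59)/(8.26*c^2 + 0.91*c + 3.37)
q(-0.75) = -0.01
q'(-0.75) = -0.82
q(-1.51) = 0.31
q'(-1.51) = -0.18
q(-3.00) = 0.41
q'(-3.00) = -0.02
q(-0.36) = -0.45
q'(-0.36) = -1.31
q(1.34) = 0.16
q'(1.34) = 0.27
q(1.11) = 0.08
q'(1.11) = 0.39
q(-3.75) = 0.42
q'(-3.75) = -0.01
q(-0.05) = -0.74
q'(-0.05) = -0.26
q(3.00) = 0.34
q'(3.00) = 0.04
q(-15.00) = 0.43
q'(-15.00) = 0.00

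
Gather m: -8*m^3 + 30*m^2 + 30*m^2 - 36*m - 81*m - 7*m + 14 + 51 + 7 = -8*m^3 + 60*m^2 - 124*m + 72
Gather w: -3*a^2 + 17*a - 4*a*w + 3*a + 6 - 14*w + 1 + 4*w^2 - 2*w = -3*a^2 + 20*a + 4*w^2 + w*(-4*a - 16) + 7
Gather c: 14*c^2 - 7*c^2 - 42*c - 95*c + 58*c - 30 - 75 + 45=7*c^2 - 79*c - 60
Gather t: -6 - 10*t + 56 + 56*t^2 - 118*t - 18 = 56*t^2 - 128*t + 32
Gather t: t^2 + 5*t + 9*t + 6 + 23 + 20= t^2 + 14*t + 49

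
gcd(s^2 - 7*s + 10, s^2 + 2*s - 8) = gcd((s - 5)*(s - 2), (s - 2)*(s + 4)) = s - 2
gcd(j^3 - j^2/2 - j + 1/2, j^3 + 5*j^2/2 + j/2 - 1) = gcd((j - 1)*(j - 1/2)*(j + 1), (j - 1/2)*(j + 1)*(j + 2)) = j^2 + j/2 - 1/2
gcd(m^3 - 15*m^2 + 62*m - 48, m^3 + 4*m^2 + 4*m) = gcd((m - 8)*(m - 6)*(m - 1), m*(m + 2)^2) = 1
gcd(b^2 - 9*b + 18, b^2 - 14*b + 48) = b - 6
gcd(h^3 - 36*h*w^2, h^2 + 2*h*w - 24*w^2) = h + 6*w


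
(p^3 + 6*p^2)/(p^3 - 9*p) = p*(p + 6)/(p^2 - 9)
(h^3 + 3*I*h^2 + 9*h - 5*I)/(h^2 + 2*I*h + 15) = (h^2 - 2*I*h - 1)/(h - 3*I)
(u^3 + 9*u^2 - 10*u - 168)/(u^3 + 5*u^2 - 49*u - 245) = (u^2 + 2*u - 24)/(u^2 - 2*u - 35)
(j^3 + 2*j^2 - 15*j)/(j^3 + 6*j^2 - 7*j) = (j^2 + 2*j - 15)/(j^2 + 6*j - 7)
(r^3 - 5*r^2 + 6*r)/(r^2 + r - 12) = r*(r - 2)/(r + 4)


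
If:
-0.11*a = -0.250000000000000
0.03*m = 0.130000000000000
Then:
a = 2.27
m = 4.33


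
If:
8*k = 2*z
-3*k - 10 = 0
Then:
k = -10/3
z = -40/3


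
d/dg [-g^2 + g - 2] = 1 - 2*g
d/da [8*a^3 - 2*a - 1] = 24*a^2 - 2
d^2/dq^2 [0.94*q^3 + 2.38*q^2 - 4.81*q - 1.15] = 5.64*q + 4.76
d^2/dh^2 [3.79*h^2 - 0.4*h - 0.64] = 7.58000000000000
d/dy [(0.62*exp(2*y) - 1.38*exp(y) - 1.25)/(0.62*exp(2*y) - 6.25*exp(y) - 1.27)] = (-3.0194*exp(2*y) - 0.0247999999999999*exp(y) - 6.0599)*exp(y)/(0.3844*exp(4*y) - 7.75*exp(3*y) + 37.4877*exp(2*y) + 15.875*exp(y) + 1.6129)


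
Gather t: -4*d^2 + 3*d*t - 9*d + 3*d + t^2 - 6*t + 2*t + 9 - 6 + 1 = -4*d^2 - 6*d + t^2 + t*(3*d - 4) + 4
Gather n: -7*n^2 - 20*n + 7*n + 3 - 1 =-7*n^2 - 13*n + 2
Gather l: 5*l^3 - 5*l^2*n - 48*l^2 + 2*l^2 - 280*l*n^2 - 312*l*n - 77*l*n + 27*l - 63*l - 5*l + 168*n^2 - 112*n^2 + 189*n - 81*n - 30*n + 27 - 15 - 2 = 5*l^3 + l^2*(-5*n - 46) + l*(-280*n^2 - 389*n - 41) + 56*n^2 + 78*n + 10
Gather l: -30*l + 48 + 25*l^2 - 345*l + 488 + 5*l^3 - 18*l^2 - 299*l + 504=5*l^3 + 7*l^2 - 674*l + 1040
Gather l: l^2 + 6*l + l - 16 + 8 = l^2 + 7*l - 8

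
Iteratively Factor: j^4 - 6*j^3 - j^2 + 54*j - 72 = (j + 3)*(j^3 - 9*j^2 + 26*j - 24) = (j - 3)*(j + 3)*(j^2 - 6*j + 8) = (j - 3)*(j - 2)*(j + 3)*(j - 4)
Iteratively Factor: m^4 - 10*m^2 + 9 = (m + 1)*(m^3 - m^2 - 9*m + 9) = (m - 3)*(m + 1)*(m^2 + 2*m - 3) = (m - 3)*(m - 1)*(m + 1)*(m + 3)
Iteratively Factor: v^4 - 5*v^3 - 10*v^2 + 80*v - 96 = (v - 4)*(v^3 - v^2 - 14*v + 24) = (v - 4)*(v + 4)*(v^2 - 5*v + 6) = (v - 4)*(v - 2)*(v + 4)*(v - 3)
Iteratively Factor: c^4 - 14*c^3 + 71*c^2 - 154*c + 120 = (c - 2)*(c^3 - 12*c^2 + 47*c - 60) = (c - 3)*(c - 2)*(c^2 - 9*c + 20) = (c - 5)*(c - 3)*(c - 2)*(c - 4)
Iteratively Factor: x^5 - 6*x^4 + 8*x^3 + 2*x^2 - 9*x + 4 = (x - 1)*(x^4 - 5*x^3 + 3*x^2 + 5*x - 4) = (x - 1)^2*(x^3 - 4*x^2 - x + 4) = (x - 4)*(x - 1)^2*(x^2 - 1) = (x - 4)*(x - 1)^2*(x + 1)*(x - 1)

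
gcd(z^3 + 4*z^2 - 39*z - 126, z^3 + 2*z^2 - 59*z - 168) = z^2 + 10*z + 21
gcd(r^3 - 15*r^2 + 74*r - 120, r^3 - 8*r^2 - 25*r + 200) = r - 5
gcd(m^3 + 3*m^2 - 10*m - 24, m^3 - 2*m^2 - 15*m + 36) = m^2 + m - 12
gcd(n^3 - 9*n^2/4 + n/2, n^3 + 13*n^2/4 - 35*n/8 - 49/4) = n - 2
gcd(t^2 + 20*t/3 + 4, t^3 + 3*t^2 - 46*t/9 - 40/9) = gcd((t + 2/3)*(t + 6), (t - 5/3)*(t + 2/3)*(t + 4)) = t + 2/3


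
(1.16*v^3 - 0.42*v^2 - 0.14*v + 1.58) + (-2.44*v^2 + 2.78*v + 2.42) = 1.16*v^3 - 2.86*v^2 + 2.64*v + 4.0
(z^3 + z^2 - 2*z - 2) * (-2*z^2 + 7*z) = -2*z^5 + 5*z^4 + 11*z^3 - 10*z^2 - 14*z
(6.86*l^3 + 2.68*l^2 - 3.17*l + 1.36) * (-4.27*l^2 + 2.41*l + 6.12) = -29.2922*l^5 + 5.089*l^4 + 61.9779*l^3 + 2.9547*l^2 - 16.1228*l + 8.3232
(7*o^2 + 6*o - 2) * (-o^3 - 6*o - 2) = -7*o^5 - 6*o^4 - 40*o^3 - 50*o^2 + 4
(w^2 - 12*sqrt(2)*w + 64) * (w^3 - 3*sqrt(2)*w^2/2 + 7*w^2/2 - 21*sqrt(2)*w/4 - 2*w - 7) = w^5 - 27*sqrt(2)*w^4/2 + 7*w^4/2 - 189*sqrt(2)*w^3/4 + 98*w^3 - 72*sqrt(2)*w^2 + 343*w^2 - 252*sqrt(2)*w - 128*w - 448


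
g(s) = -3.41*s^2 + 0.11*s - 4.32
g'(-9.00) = 61.49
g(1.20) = -9.10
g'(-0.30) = 2.16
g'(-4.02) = 27.53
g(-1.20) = -9.36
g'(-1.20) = 8.29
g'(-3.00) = 20.57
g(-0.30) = -4.66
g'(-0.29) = 2.09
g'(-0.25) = 1.82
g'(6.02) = -40.95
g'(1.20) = -8.07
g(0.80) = -6.41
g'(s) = 0.11 - 6.82*s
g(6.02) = -127.24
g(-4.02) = -59.87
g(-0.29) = -4.64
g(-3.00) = -35.34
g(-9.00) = -281.52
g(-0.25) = -4.56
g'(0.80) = -5.35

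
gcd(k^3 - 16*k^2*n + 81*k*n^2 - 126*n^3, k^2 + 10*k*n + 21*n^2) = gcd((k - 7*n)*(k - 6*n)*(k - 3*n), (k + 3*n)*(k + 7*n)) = 1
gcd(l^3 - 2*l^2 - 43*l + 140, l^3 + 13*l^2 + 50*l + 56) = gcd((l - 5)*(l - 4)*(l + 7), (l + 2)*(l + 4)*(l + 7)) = l + 7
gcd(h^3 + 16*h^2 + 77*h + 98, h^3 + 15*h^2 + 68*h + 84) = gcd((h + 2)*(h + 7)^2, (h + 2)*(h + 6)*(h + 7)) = h^2 + 9*h + 14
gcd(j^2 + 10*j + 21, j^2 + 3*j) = j + 3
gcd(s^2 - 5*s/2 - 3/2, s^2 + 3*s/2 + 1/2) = s + 1/2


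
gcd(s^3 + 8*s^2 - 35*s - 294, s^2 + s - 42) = s^2 + s - 42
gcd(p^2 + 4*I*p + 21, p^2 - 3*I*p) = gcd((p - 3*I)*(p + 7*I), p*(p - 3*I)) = p - 3*I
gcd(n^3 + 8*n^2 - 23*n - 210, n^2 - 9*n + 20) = n - 5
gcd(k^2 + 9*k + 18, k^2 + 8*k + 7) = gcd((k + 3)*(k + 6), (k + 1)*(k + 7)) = 1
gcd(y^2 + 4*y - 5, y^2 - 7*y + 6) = y - 1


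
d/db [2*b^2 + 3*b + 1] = 4*b + 3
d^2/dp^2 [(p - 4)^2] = 2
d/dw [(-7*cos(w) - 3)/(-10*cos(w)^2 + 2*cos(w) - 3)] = (70*cos(w)^2 + 60*cos(w) - 27)*sin(w)/(10*sin(w)^2 + 2*cos(w) - 13)^2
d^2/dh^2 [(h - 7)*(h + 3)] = 2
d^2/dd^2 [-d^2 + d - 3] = -2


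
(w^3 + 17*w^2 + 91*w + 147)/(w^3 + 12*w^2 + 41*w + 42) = (w + 7)/(w + 2)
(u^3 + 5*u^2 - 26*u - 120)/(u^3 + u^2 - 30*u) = (u + 4)/u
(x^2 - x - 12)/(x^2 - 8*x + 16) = (x + 3)/(x - 4)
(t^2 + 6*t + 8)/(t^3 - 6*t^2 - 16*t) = (t + 4)/(t*(t - 8))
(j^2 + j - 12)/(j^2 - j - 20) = (j - 3)/(j - 5)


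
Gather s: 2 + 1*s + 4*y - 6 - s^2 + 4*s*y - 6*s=-s^2 + s*(4*y - 5) + 4*y - 4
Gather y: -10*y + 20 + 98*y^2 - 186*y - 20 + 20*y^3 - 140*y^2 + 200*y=20*y^3 - 42*y^2 + 4*y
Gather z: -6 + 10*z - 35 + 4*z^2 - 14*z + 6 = 4*z^2 - 4*z - 35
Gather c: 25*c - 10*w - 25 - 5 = 25*c - 10*w - 30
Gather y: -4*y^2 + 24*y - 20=-4*y^2 + 24*y - 20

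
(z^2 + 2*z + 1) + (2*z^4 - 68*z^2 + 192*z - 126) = 2*z^4 - 67*z^2 + 194*z - 125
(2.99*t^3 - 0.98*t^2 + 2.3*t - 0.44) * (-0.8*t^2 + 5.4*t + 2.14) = -2.392*t^5 + 16.93*t^4 - 0.733399999999999*t^3 + 10.6748*t^2 + 2.546*t - 0.9416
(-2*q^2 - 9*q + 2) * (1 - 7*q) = 14*q^3 + 61*q^2 - 23*q + 2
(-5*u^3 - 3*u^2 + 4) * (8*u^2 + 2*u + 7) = -40*u^5 - 34*u^4 - 41*u^3 + 11*u^2 + 8*u + 28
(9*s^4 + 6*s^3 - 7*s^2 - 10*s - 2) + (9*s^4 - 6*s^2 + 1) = 18*s^4 + 6*s^3 - 13*s^2 - 10*s - 1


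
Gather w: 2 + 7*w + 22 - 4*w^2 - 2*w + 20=-4*w^2 + 5*w + 44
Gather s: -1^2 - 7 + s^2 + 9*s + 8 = s^2 + 9*s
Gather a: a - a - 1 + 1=0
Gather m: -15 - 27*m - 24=-27*m - 39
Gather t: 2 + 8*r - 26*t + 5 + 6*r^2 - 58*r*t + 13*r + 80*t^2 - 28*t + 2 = 6*r^2 + 21*r + 80*t^2 + t*(-58*r - 54) + 9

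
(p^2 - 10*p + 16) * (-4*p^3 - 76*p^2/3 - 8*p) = -4*p^5 + 44*p^4/3 + 544*p^3/3 - 976*p^2/3 - 128*p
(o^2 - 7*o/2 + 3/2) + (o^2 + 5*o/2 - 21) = 2*o^2 - o - 39/2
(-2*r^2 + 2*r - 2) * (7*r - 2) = -14*r^3 + 18*r^2 - 18*r + 4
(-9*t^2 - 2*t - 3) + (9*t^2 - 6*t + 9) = 6 - 8*t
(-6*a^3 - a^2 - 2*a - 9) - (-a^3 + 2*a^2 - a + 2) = -5*a^3 - 3*a^2 - a - 11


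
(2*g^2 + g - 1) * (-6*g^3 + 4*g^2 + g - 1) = -12*g^5 + 2*g^4 + 12*g^3 - 5*g^2 - 2*g + 1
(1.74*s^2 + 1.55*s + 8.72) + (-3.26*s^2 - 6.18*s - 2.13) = -1.52*s^2 - 4.63*s + 6.59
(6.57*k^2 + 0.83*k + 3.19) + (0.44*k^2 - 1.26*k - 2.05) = 7.01*k^2 - 0.43*k + 1.14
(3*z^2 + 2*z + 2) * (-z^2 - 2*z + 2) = -3*z^4 - 8*z^3 + 4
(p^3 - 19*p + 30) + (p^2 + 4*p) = p^3 + p^2 - 15*p + 30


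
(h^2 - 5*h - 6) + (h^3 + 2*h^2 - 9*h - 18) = h^3 + 3*h^2 - 14*h - 24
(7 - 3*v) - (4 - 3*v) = 3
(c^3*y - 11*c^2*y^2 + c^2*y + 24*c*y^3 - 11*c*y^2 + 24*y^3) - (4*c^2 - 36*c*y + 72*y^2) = c^3*y - 11*c^2*y^2 + c^2*y - 4*c^2 + 24*c*y^3 - 11*c*y^2 + 36*c*y + 24*y^3 - 72*y^2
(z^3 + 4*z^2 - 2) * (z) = z^4 + 4*z^3 - 2*z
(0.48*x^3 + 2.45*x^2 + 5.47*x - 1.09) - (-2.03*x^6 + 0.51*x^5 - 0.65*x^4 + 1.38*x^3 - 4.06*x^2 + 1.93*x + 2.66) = 2.03*x^6 - 0.51*x^5 + 0.65*x^4 - 0.9*x^3 + 6.51*x^2 + 3.54*x - 3.75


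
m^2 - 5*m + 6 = (m - 3)*(m - 2)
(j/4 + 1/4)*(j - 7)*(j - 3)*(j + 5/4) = j^4/4 - 31*j^3/16 - j^2/16 + 139*j/16 + 105/16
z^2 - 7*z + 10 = (z - 5)*(z - 2)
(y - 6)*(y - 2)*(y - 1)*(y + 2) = y^4 - 7*y^3 + 2*y^2 + 28*y - 24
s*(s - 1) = s^2 - s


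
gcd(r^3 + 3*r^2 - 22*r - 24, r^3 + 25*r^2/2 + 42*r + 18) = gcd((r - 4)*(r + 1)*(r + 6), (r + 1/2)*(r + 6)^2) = r + 6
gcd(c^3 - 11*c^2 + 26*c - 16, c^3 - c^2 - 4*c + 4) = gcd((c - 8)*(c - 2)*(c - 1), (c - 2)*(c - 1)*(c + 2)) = c^2 - 3*c + 2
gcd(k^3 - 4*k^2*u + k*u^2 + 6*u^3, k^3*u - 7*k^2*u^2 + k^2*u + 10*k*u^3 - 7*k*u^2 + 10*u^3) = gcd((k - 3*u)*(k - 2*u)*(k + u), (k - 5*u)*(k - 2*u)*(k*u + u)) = -k + 2*u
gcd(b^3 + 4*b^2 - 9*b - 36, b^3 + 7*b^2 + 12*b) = b^2 + 7*b + 12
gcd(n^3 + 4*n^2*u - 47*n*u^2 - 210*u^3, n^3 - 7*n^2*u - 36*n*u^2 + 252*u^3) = -n^2 + n*u + 42*u^2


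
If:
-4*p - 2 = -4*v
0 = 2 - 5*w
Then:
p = v - 1/2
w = 2/5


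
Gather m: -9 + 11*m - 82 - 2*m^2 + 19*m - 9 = -2*m^2 + 30*m - 100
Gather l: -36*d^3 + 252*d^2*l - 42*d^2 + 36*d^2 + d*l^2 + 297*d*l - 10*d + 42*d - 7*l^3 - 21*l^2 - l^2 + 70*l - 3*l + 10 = -36*d^3 - 6*d^2 + 32*d - 7*l^3 + l^2*(d - 22) + l*(252*d^2 + 297*d + 67) + 10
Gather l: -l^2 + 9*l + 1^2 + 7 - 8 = -l^2 + 9*l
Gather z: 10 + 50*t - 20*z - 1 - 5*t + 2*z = 45*t - 18*z + 9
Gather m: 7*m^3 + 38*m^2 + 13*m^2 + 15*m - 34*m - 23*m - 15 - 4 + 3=7*m^3 + 51*m^2 - 42*m - 16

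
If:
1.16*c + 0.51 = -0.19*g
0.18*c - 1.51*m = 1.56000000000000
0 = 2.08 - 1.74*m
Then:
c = 18.69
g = -116.82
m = 1.20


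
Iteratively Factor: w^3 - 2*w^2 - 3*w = (w - 3)*(w^2 + w) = w*(w - 3)*(w + 1)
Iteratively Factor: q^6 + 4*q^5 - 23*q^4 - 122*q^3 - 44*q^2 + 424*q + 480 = (q + 2)*(q^5 + 2*q^4 - 27*q^3 - 68*q^2 + 92*q + 240) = (q + 2)^2*(q^4 - 27*q^2 - 14*q + 120) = (q + 2)^2*(q + 3)*(q^3 - 3*q^2 - 18*q + 40) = (q + 2)^2*(q + 3)*(q + 4)*(q^2 - 7*q + 10) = (q - 2)*(q + 2)^2*(q + 3)*(q + 4)*(q - 5)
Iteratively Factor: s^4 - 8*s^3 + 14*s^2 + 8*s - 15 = (s - 1)*(s^3 - 7*s^2 + 7*s + 15) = (s - 1)*(s + 1)*(s^2 - 8*s + 15) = (s - 5)*(s - 1)*(s + 1)*(s - 3)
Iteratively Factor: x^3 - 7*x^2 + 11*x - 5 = (x - 1)*(x^2 - 6*x + 5) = (x - 5)*(x - 1)*(x - 1)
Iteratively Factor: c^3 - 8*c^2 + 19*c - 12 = (c - 1)*(c^2 - 7*c + 12) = (c - 3)*(c - 1)*(c - 4)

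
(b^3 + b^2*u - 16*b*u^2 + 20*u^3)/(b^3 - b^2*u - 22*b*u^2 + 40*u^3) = (-b + 2*u)/(-b + 4*u)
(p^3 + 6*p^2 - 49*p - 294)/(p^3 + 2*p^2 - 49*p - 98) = (p + 6)/(p + 2)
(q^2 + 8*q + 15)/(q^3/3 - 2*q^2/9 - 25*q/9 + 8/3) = 9*(q + 5)/(3*q^2 - 11*q + 8)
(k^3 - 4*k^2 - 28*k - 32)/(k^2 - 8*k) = k + 4 + 4/k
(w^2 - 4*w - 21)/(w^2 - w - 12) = (w - 7)/(w - 4)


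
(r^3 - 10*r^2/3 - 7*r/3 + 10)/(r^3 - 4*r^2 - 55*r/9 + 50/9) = 3*(r^2 - 5*r + 6)/(3*r^2 - 17*r + 10)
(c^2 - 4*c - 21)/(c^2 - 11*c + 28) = (c + 3)/(c - 4)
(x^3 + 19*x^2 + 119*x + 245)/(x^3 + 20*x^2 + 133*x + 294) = (x + 5)/(x + 6)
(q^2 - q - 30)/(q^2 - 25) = (q - 6)/(q - 5)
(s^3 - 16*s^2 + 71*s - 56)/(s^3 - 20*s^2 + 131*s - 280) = (s - 1)/(s - 5)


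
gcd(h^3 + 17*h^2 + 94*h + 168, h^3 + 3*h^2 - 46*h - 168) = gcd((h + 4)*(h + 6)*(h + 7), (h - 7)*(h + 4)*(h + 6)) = h^2 + 10*h + 24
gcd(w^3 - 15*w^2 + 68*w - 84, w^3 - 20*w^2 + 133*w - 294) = w^2 - 13*w + 42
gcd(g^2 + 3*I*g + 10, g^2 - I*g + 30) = g + 5*I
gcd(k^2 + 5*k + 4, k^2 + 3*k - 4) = k + 4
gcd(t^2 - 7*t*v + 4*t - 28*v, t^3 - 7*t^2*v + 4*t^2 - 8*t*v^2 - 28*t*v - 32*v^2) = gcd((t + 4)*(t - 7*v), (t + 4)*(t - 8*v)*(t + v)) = t + 4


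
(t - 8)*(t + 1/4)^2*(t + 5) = t^4 - 5*t^3/2 - 663*t^2/16 - 323*t/16 - 5/2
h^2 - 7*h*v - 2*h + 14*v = (h - 2)*(h - 7*v)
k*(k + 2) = k^2 + 2*k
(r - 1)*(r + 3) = r^2 + 2*r - 3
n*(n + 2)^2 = n^3 + 4*n^2 + 4*n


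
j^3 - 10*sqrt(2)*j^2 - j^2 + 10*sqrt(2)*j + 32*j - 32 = (j - 1)*(j - 8*sqrt(2))*(j - 2*sqrt(2))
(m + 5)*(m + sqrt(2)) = m^2 + sqrt(2)*m + 5*m + 5*sqrt(2)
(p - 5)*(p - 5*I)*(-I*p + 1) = -I*p^3 - 4*p^2 + 5*I*p^2 + 20*p - 5*I*p + 25*I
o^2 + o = o*(o + 1)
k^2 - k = k*(k - 1)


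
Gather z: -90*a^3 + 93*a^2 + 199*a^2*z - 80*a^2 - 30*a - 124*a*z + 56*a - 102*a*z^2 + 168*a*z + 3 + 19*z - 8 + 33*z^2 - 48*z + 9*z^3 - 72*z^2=-90*a^3 + 13*a^2 + 26*a + 9*z^3 + z^2*(-102*a - 39) + z*(199*a^2 + 44*a - 29) - 5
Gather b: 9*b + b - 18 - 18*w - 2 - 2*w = 10*b - 20*w - 20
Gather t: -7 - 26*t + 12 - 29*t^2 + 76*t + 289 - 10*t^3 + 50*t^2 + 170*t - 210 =-10*t^3 + 21*t^2 + 220*t + 84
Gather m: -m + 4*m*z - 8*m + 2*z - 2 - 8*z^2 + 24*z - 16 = m*(4*z - 9) - 8*z^2 + 26*z - 18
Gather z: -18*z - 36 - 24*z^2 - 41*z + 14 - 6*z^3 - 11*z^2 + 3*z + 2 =-6*z^3 - 35*z^2 - 56*z - 20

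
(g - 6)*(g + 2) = g^2 - 4*g - 12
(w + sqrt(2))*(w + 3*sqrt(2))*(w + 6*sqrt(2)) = w^3 + 10*sqrt(2)*w^2 + 54*w + 36*sqrt(2)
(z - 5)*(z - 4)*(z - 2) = z^3 - 11*z^2 + 38*z - 40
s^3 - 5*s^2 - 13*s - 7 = (s - 7)*(s + 1)^2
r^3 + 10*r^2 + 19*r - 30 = (r - 1)*(r + 5)*(r + 6)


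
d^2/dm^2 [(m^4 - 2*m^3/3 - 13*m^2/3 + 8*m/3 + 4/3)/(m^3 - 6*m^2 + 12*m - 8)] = 2*(47*m - 10)/(3*(m^4 - 8*m^3 + 24*m^2 - 32*m + 16))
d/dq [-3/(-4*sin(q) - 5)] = -12*cos(q)/(4*sin(q) + 5)^2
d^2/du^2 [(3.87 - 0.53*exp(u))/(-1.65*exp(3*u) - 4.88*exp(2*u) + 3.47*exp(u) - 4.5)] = (5.7717*exp(6*u) - 82.021995*exp(5*u) - 318.013948*exp(4*u) - 366.514984*exp(3*u) + 385.379046*exp(2*u) + 301.618467*exp(u) - 49.69755)*exp(u)/(4.492125*exp(9*u) + 39.8574*exp(8*u) + 89.540055*exp(7*u) - 14.674618*exp(6*u) + 29.098551*exp(5*u) + 343.184676*exp(4*u) - 398.751623*exp(3*u) + 459.01215*exp(2*u) - 210.8025*exp(u) + 91.125)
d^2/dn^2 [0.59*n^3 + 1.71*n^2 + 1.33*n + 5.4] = 3.54*n + 3.42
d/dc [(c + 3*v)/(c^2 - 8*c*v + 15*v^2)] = (c^2 - 8*c*v + 15*v^2 - 2*(c - 4*v)*(c + 3*v))/(c^2 - 8*c*v + 15*v^2)^2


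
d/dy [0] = 0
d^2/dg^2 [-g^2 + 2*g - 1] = -2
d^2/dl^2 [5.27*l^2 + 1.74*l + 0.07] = 10.5400000000000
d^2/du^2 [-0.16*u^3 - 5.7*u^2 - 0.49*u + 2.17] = -0.96*u - 11.4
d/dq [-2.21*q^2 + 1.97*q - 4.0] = 1.97 - 4.42*q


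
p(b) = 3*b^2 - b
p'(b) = 6*b - 1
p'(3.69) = 21.14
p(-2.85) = 27.22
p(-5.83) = 107.80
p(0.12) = -0.08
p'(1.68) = 9.08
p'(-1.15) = -7.90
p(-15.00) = 690.00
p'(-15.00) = -91.00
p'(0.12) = -0.28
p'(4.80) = 27.80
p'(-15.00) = -91.00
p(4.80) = 64.32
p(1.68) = 6.79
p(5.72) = 92.44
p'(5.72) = 33.32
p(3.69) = 37.16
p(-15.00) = 690.00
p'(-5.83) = -35.98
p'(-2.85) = -18.10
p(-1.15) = 5.12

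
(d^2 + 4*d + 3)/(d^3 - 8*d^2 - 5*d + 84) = (d + 1)/(d^2 - 11*d + 28)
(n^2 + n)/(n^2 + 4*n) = (n + 1)/(n + 4)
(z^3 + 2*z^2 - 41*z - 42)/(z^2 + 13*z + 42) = (z^2 - 5*z - 6)/(z + 6)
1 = 1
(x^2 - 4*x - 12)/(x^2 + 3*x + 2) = (x - 6)/(x + 1)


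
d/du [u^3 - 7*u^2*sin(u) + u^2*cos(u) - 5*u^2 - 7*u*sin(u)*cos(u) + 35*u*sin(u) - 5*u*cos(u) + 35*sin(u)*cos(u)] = -u^2*sin(u) - 7*u^2*cos(u) + 3*u^2 - 9*u*sin(u) + 37*u*cos(u) - 7*u*cos(2*u) - 10*u + 35*sin(u) - 7*sin(2*u)/2 - 5*cos(u) + 35*cos(2*u)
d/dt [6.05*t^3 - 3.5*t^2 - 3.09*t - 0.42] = 18.15*t^2 - 7.0*t - 3.09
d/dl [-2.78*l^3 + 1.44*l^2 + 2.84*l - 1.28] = -8.34*l^2 + 2.88*l + 2.84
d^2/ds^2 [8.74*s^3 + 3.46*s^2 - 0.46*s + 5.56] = 52.44*s + 6.92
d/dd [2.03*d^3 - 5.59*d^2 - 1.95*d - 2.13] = 6.09*d^2 - 11.18*d - 1.95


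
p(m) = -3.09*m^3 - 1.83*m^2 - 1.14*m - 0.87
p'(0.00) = -1.14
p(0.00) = -0.87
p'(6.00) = -356.82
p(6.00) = -741.03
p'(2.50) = -68.23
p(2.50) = -63.44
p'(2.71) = -79.14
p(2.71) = -78.90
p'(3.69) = -140.87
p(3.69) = -185.25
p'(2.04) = -47.18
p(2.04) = -37.04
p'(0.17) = -2.03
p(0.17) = -1.13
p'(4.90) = -241.65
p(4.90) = -413.93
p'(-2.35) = -43.73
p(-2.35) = 31.80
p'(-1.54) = -17.49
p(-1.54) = 7.83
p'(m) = -9.27*m^2 - 3.66*m - 1.14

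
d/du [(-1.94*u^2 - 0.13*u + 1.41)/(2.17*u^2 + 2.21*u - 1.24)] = (-4.0053*u^2 - 1.3082*u - 2.9549)/(4.7089*u^4 + 9.5914*u^3 - 0.4975*u^2 - 5.4808*u + 1.5376)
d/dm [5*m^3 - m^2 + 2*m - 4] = 15*m^2 - 2*m + 2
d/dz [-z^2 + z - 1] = 1 - 2*z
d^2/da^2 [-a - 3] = 0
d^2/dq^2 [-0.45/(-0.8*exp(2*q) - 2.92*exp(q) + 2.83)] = (-(1.44*exp(q) + 1.314)*(0.8*exp(2*q) + 2.92*exp(q) - 2.83) + 0.45*(1.6*exp(q) + 2.92)*(3.2*exp(q) + 5.84)*exp(q))*exp(q)/(0.8*exp(2*q) + 2.92*exp(q) - 2.83)^3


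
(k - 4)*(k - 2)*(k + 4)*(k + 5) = k^4 + 3*k^3 - 26*k^2 - 48*k + 160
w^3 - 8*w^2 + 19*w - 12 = (w - 4)*(w - 3)*(w - 1)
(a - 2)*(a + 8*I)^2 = a^3 - 2*a^2 + 16*I*a^2 - 64*a - 32*I*a + 128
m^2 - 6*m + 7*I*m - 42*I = (m - 6)*(m + 7*I)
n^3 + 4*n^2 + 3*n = n*(n + 1)*(n + 3)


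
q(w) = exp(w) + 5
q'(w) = exp(w)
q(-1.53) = 5.22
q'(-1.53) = 0.22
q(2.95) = 24.11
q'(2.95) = 19.11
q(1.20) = 8.32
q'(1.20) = 3.32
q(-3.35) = 5.04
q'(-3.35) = 0.04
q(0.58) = 6.79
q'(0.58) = 1.79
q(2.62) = 18.74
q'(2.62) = 13.74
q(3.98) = 58.52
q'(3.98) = 53.52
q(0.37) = 6.45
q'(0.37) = 1.45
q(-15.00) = 5.00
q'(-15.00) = 0.00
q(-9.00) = 5.00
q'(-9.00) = 0.00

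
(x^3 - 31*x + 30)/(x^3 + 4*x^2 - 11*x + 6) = (x - 5)/(x - 1)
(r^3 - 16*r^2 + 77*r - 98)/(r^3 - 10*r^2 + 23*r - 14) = (r - 7)/(r - 1)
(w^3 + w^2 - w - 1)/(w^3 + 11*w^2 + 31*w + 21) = (w^2 - 1)/(w^2 + 10*w + 21)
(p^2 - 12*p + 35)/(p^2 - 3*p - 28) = (p - 5)/(p + 4)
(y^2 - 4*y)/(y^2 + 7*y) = (y - 4)/(y + 7)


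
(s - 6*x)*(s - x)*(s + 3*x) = s^3 - 4*s^2*x - 15*s*x^2 + 18*x^3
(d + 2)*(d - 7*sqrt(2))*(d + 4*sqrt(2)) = d^3 - 3*sqrt(2)*d^2 + 2*d^2 - 56*d - 6*sqrt(2)*d - 112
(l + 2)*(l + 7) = l^2 + 9*l + 14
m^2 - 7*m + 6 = (m - 6)*(m - 1)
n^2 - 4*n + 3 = (n - 3)*(n - 1)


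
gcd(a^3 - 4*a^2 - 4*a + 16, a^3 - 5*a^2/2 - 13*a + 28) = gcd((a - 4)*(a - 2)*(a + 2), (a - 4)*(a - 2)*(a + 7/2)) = a^2 - 6*a + 8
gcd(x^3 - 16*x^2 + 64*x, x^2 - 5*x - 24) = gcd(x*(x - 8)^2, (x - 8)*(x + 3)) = x - 8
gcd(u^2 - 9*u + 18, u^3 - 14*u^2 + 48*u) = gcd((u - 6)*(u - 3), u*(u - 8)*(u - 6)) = u - 6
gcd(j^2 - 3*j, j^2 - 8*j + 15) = j - 3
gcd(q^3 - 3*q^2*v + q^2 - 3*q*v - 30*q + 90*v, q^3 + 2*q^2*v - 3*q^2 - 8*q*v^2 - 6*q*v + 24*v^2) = 1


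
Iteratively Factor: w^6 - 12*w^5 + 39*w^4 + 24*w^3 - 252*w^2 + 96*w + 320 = (w + 2)*(w^5 - 14*w^4 + 67*w^3 - 110*w^2 - 32*w + 160) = (w - 5)*(w + 2)*(w^4 - 9*w^3 + 22*w^2 - 32) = (w - 5)*(w + 1)*(w + 2)*(w^3 - 10*w^2 + 32*w - 32) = (w - 5)*(w - 4)*(w + 1)*(w + 2)*(w^2 - 6*w + 8) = (w - 5)*(w - 4)^2*(w + 1)*(w + 2)*(w - 2)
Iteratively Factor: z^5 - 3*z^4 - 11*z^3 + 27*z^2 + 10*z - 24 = (z - 4)*(z^4 + z^3 - 7*z^2 - z + 6) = (z - 4)*(z + 1)*(z^3 - 7*z + 6) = (z - 4)*(z + 1)*(z + 3)*(z^2 - 3*z + 2) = (z - 4)*(z - 2)*(z + 1)*(z + 3)*(z - 1)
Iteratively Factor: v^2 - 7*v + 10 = (v - 5)*(v - 2)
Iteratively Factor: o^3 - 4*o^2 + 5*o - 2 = (o - 2)*(o^2 - 2*o + 1) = (o - 2)*(o - 1)*(o - 1)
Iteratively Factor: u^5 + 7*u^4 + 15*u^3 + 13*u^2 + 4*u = (u)*(u^4 + 7*u^3 + 15*u^2 + 13*u + 4) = u*(u + 1)*(u^3 + 6*u^2 + 9*u + 4) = u*(u + 1)^2*(u^2 + 5*u + 4) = u*(u + 1)^3*(u + 4)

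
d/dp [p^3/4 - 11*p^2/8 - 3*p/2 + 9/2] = 3*p^2/4 - 11*p/4 - 3/2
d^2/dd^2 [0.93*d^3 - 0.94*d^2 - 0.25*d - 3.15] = 5.58*d - 1.88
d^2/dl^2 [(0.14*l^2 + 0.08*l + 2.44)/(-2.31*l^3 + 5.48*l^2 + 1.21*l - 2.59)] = (-1.494108*l^6 - 2.561328*l^5 - 152.512668*l^4 + 502.53058*l^3 - 404.903496*l^2 - 16.297992*l - 78.787316)/(12.326391*l^9 - 87.725484*l^8 + 188.740629*l^7 - 31.202207*l^6 - 295.581891*l^5 + 165.83055*l^4 + 147.758204*l^3 - 98.905107*l^2 - 24.350403*l + 17.373979)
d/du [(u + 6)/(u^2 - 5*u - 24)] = (u^2 - 5*u - (u + 6)*(2*u - 5) - 24)/(-u^2 + 5*u + 24)^2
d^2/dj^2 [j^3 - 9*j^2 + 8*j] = 6*j - 18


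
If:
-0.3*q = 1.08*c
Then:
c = -0.277777777777778*q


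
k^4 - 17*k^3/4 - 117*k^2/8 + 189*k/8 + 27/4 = (k - 6)*(k - 3/2)*(k + 1/4)*(k + 3)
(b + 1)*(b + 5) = b^2 + 6*b + 5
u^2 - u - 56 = (u - 8)*(u + 7)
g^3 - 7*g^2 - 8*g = g*(g - 8)*(g + 1)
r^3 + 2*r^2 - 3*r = r*(r - 1)*(r + 3)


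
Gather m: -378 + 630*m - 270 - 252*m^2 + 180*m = -252*m^2 + 810*m - 648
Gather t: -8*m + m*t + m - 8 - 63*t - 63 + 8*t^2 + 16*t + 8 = -7*m + 8*t^2 + t*(m - 47) - 63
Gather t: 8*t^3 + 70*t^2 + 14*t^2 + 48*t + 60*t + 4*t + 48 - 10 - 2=8*t^3 + 84*t^2 + 112*t + 36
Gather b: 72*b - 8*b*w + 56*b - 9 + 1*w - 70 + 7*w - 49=b*(128 - 8*w) + 8*w - 128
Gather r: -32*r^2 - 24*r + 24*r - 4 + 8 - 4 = -32*r^2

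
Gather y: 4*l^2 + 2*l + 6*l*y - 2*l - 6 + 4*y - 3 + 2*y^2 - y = 4*l^2 + 2*y^2 + y*(6*l + 3) - 9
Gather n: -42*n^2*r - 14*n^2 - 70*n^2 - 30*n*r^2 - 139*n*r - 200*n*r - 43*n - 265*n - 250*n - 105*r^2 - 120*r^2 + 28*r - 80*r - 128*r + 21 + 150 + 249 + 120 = n^2*(-42*r - 84) + n*(-30*r^2 - 339*r - 558) - 225*r^2 - 180*r + 540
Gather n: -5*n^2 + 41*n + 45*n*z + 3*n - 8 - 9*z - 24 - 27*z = -5*n^2 + n*(45*z + 44) - 36*z - 32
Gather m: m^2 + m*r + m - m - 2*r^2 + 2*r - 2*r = m^2 + m*r - 2*r^2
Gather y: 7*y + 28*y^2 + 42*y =28*y^2 + 49*y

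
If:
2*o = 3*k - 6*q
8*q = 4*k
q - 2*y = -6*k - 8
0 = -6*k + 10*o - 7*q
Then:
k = 0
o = 0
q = 0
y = 4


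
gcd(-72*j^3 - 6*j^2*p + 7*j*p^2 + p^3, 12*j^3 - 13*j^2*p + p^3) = -12*j^2 + j*p + p^2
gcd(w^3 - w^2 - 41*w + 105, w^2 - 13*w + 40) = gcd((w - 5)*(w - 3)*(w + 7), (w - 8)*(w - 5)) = w - 5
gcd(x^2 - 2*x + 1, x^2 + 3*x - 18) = 1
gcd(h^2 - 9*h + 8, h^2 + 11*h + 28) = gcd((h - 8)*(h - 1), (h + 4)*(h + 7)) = 1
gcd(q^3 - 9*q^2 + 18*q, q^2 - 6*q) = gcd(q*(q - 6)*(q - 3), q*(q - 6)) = q^2 - 6*q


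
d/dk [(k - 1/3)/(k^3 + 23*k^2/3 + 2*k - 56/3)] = 2*(-9*k^3 - 30*k^2 + 23*k - 81)/(9*k^6 + 138*k^5 + 565*k^4 - 60*k^3 - 2540*k^2 - 672*k + 3136)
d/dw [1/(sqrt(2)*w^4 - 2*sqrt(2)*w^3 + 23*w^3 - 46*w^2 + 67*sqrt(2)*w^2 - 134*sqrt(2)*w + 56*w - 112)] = (-4*sqrt(2)*w^3 - 69*w^2 + 6*sqrt(2)*w^2 - 134*sqrt(2)*w + 92*w - 56 + 134*sqrt(2))/(sqrt(2)*w^4 - 2*sqrt(2)*w^3 + 23*w^3 - 46*w^2 + 67*sqrt(2)*w^2 - 134*sqrt(2)*w + 56*w - 112)^2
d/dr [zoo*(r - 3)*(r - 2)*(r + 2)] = zoo*(r^2 + r + 1)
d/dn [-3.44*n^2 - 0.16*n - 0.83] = -6.88*n - 0.16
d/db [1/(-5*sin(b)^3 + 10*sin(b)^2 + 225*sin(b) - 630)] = (3*sin(b)^2 - 4*sin(b) - 45)*cos(b)/(5*(sin(b)^3 - 2*sin(b)^2 - 45*sin(b) + 126)^2)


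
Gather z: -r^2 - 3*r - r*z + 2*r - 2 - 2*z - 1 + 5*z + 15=-r^2 - r + z*(3 - r) + 12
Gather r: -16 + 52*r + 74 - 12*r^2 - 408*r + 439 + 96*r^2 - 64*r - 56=84*r^2 - 420*r + 441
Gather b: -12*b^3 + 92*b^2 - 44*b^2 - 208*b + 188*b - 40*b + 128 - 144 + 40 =-12*b^3 + 48*b^2 - 60*b + 24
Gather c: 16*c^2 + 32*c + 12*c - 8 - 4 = 16*c^2 + 44*c - 12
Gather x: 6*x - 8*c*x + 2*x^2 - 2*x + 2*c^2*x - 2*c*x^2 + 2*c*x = x^2*(2 - 2*c) + x*(2*c^2 - 6*c + 4)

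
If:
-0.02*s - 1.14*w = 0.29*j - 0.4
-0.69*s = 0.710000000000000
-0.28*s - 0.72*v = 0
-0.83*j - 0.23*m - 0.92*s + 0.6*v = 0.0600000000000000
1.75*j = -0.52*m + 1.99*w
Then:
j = -4.78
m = 22.13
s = -1.03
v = 0.40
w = 1.58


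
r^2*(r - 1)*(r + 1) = r^4 - r^2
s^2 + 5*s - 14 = (s - 2)*(s + 7)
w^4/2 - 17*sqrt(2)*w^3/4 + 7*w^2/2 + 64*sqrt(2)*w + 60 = (w/2 + sqrt(2))*(w - 6*sqrt(2))*(w - 5*sqrt(2))*(w + sqrt(2)/2)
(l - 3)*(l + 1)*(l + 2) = l^3 - 7*l - 6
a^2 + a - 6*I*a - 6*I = (a + 1)*(a - 6*I)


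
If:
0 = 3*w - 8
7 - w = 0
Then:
No Solution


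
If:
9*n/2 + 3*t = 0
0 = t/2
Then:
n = 0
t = 0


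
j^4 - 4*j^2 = j^2*(j - 2)*(j + 2)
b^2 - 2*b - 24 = (b - 6)*(b + 4)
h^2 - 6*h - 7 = (h - 7)*(h + 1)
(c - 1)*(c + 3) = c^2 + 2*c - 3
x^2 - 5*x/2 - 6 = (x - 4)*(x + 3/2)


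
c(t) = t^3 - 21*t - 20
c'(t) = 3*t^2 - 21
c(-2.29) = 16.08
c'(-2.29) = -5.27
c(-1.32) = 5.42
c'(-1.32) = -15.77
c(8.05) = 332.61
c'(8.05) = 173.41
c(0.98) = -39.64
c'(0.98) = -18.12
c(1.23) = -43.97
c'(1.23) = -16.46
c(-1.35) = 5.89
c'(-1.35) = -15.53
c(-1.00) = 0.00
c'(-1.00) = -18.00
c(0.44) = -29.15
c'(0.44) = -20.42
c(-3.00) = 16.00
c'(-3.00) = 6.00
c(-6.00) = -110.00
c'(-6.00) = 87.00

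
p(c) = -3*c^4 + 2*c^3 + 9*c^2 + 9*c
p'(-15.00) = 41589.00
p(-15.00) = -156735.00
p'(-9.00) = 9081.00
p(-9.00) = -20493.00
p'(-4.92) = 1494.82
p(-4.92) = -1822.46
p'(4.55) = -915.24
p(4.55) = -870.12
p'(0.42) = 16.73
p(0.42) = 5.42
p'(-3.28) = 437.96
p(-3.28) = -350.50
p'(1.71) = -2.68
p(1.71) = 26.06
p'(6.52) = -2944.59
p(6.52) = -4425.79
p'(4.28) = -744.88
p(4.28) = -646.50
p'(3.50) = -369.00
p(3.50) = -222.69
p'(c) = -12*c^3 + 6*c^2 + 18*c + 9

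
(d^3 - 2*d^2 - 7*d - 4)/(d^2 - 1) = (d^2 - 3*d - 4)/(d - 1)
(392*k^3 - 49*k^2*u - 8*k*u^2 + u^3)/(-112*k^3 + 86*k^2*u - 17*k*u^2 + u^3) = (7*k + u)/(-2*k + u)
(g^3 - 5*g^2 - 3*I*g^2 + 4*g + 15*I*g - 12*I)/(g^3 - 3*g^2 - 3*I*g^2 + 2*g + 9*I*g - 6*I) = (g - 4)/(g - 2)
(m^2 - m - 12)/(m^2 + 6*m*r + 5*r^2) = (m^2 - m - 12)/(m^2 + 6*m*r + 5*r^2)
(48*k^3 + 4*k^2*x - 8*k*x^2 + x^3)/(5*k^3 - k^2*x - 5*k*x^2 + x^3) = (48*k^3 + 4*k^2*x - 8*k*x^2 + x^3)/(5*k^3 - k^2*x - 5*k*x^2 + x^3)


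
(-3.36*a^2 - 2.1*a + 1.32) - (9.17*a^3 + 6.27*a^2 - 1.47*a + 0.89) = -9.17*a^3 - 9.63*a^2 - 0.63*a + 0.43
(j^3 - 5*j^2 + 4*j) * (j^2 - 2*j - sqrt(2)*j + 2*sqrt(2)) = j^5 - 7*j^4 - sqrt(2)*j^4 + 7*sqrt(2)*j^3 + 14*j^3 - 14*sqrt(2)*j^2 - 8*j^2 + 8*sqrt(2)*j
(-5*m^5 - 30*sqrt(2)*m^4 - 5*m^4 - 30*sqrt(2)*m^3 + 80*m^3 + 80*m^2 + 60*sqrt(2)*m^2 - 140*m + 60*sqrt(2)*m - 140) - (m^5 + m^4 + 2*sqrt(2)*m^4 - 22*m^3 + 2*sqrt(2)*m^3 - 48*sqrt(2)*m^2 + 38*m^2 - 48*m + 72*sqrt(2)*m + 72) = -6*m^5 - 32*sqrt(2)*m^4 - 6*m^4 - 32*sqrt(2)*m^3 + 102*m^3 + 42*m^2 + 108*sqrt(2)*m^2 - 92*m - 12*sqrt(2)*m - 212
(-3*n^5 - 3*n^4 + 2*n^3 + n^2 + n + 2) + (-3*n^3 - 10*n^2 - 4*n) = -3*n^5 - 3*n^4 - n^3 - 9*n^2 - 3*n + 2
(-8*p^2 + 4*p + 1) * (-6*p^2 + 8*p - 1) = 48*p^4 - 88*p^3 + 34*p^2 + 4*p - 1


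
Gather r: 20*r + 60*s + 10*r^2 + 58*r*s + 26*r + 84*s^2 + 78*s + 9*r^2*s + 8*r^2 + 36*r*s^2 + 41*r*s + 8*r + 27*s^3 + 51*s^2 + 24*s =r^2*(9*s + 18) + r*(36*s^2 + 99*s + 54) + 27*s^3 + 135*s^2 + 162*s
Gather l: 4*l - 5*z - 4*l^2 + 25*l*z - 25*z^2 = -4*l^2 + l*(25*z + 4) - 25*z^2 - 5*z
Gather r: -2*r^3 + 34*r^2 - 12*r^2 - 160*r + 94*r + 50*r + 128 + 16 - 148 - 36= -2*r^3 + 22*r^2 - 16*r - 40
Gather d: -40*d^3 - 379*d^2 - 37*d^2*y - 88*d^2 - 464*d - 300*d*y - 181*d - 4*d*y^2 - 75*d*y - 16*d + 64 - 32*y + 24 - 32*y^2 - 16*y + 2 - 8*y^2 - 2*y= -40*d^3 + d^2*(-37*y - 467) + d*(-4*y^2 - 375*y - 661) - 40*y^2 - 50*y + 90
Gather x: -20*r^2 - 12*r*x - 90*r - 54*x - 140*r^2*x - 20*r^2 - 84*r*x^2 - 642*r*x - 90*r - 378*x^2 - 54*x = -40*r^2 - 180*r + x^2*(-84*r - 378) + x*(-140*r^2 - 654*r - 108)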